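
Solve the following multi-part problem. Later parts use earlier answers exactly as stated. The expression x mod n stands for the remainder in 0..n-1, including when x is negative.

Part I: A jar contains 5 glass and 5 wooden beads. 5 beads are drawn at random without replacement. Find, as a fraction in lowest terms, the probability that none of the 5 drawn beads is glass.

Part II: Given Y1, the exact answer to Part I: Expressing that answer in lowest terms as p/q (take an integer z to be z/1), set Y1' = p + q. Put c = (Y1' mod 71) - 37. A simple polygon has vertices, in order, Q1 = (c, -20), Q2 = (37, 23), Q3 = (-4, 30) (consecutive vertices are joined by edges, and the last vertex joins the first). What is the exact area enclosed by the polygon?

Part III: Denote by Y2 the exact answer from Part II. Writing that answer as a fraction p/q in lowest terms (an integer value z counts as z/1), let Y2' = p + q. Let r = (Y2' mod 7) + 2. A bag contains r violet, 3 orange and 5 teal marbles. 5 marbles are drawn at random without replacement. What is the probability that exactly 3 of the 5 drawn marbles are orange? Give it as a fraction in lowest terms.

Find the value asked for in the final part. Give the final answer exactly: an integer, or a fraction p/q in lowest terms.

2/33

Part I: total draws C(10,5) = 252; favorable C(5,5) = 1; P = 1/252; answer 1/252
Part II: Y1 = 1/252; threaded value p + q = 253; c = 3; cross terms: (3*23 - 37*-20)=809, (37*30 - -4*23)=1202, (-4*-20 - 3*30)=-10; twice the area = |2001| = 2001; area = 2001/2; answer 2001/2
Part III: Y2 = 2001/2; threaded value p + q = 2003; r = 3; total draws C(11,5) = 462; favorable C(3,3)*C(8,2) = 28; P = 2/33; answer 2/33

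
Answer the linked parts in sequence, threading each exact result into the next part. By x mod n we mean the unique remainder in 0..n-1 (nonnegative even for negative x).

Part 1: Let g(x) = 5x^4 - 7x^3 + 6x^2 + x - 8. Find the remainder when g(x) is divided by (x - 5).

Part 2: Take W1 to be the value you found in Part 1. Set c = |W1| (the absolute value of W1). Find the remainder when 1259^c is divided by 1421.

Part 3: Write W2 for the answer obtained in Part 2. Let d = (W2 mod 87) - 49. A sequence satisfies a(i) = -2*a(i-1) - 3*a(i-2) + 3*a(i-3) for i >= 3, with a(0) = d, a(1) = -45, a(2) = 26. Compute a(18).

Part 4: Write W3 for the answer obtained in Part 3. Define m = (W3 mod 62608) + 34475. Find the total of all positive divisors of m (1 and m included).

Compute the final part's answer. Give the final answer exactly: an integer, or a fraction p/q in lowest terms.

Part 1: remainder = value at the root: 5*(5)^4 - 7*(5)^3 + 6*(5)^2 + 1*(5)^1 - 8 = (3125) + (-875) + (150) + (5) + (-8) = 2397; answer 2397
Part 2: W1 = 2397; c = 2397; squarings mod 1421: 1259^1=1259, 1259^2=666, 1259^4=204, 1259^8=407, 1259^16=813, 1259^32=204, 1259^64=407, 1259^128=813, 1259^256=204, 1259^512=407, 1259^1024=813, 1259^2048=204; 1259^2397 = 1259^1 * 1259^4 * 1259^8 * 1259^16 * 1259^64 * 1259^256 * 1259^2048 = 447 (mod 1421); answer 447
Part 3: W2 = 447; d = -37; a(3) = -2*(26) - 3*(-45) + 3*(-37) = -28; iterating: a(3)=-28, a(4)=-157, a(5)=476, a(6)=-565, a(7)=-769, a(8)=4661, a(9)=-8710, a(10)=1130, a(11)=37853, a(12)=-105226, a(13)=100283, a(14)=228671, a(15)=-1073869, a(16)=1762574, a(17)=382472, a(18)=-9274273; answer -9274273
Part 4: W3 = -9274273; m = 88794; 88794 = 2 * 3^2 * 4933; sigma = (1 + 2) * (1 + 3 + 9) * (1 + 4933) = 3 * 13 * 4934 = 192426; answer 192426

192426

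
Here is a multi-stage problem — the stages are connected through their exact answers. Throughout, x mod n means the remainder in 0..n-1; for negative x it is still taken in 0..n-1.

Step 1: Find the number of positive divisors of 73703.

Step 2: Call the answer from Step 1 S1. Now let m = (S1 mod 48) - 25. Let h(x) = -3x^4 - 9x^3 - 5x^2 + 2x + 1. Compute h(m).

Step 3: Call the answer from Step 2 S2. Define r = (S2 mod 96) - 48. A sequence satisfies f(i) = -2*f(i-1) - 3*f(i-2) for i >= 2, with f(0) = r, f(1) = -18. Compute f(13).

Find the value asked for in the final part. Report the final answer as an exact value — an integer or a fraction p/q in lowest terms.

29958

Step 1: 73703 = 7 * 10529; number of divisors = (1+1) * (1+1) = 4; answer 4
Step 2: S1 = 4; m = -21; -3*(-21)^4 - 9*(-21)^3 - 5*(-21)^2 + 2*(-21)^1 + 1 = (-583443) + (83349) + (-2205) + (-42) + (1) = -502340; answer -502340
Step 3: S2 = -502340; r = -20; f(2) = -2*(-18) - 3*(-20) = 96; iterating: f(2)=96, f(3)=-138, f(4)=-12, f(5)=438, f(6)=-840, f(7)=366, f(8)=1788, f(9)=-4674, f(10)=3984, f(11)=6054, f(12)=-24060, f(13)=29958; answer 29958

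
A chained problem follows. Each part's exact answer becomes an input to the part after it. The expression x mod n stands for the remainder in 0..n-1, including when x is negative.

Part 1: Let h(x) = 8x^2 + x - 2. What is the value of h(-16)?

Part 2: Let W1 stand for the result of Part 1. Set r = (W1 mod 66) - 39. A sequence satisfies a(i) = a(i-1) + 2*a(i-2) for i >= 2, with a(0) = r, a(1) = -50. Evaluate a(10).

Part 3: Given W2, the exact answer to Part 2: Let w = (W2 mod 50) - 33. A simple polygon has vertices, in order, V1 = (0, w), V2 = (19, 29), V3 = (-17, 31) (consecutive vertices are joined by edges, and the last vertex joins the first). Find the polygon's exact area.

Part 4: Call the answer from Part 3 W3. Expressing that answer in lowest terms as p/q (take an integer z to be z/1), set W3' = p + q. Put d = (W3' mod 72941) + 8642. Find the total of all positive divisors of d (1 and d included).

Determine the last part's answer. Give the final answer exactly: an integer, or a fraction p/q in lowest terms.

Part 1: 8*(-16)^2 + 1*(-16)^1 - 2 = (2048) + (-16) + (-2) = 2030; answer 2030
Part 2: W1 = 2030; r = 11; a(2) = 1*(-50) + 2*(11) = -28; iterating: a(2)=-28, a(3)=-128, a(4)=-184, a(5)=-440, a(6)=-808, a(7)=-1688, a(8)=-3304, a(9)=-6680, a(10)=-13288; answer -13288
Part 3: W2 = -13288; w = -21; cross terms: (0*29 - 19*-21)=399, (19*31 - -17*29)=1082, (-17*-21 - 0*31)=357; twice the area = |1838| = 1838; area = 919; answer 919
Part 4: W3 = 919; threaded value p + q = 920; d = 9562; 9562 = 2 * 7 * 683; sigma = (1 + 2) * (1 + 7) * (1 + 683) = 3 * 8 * 684 = 16416; answer 16416

16416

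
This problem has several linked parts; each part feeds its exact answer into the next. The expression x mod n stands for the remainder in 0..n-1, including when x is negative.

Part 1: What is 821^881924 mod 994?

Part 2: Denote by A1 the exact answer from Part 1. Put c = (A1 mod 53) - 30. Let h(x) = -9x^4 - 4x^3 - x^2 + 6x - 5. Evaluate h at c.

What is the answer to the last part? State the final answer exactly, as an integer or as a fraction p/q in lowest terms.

-2066333

Part 1: squarings mod 994: 821^1=821, 821^2=109, 821^4=947, 821^8=221, 821^16=135, 821^32=333, 821^64=555, 821^128=879, 821^256=303, 821^512=361, 821^1024=107, 821^2048=515, 821^4096=821, 821^8192=109, 821^16384=947, 821^32768=221, 821^65536=135, 821^131072=333, 821^262144=555, 821^524288=879; 821^881924 = 821^4 * 821^256 * 821^1024 * 821^4096 * 821^8192 * 821^16384 * 821^65536 * 821^262144 * 821^524288 = 697 (mod 994); answer 697
Part 2: A1 = 697; c = -22; -9*(-22)^4 - 4*(-22)^3 - 1*(-22)^2 + 6*(-22)^1 - 5 = (-2108304) + (42592) + (-484) + (-132) + (-5) = -2066333; answer -2066333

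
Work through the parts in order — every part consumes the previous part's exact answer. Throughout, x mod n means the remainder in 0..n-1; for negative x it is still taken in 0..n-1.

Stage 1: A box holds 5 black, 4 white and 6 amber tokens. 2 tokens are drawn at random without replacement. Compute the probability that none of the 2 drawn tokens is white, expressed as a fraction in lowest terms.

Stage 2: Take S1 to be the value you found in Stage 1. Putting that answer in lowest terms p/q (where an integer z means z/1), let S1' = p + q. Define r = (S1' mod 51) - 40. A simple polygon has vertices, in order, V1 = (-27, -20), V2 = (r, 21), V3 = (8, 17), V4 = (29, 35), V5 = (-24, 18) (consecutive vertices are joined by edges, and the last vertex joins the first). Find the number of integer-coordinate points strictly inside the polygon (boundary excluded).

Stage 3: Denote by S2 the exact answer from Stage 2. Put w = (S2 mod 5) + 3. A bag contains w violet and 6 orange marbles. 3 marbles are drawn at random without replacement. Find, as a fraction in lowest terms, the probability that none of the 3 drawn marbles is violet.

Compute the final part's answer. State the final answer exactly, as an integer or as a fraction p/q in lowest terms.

1/11

Stage 1: total draws C(15,2) = 105; favorable C(11,2) = 55; P = 11/21; answer 11/21
Stage 2: S1 = 11/21; threaded value p + q = 32; r = -8; cross terms: (-27*21 - -8*-20)=-727, (-8*17 - 8*21)=-304, (8*35 - 29*17)=-213, (29*18 - -24*35)=1362, (-24*-20 - -27*18)=966; twice the area = |1084| = 1084; area = 542; boundary points = 1 + 4 + 3 + 1 + 1 = 10; strictly interior points = area - boundary/2 + 1 = 538; answer 538
Stage 3: S2 = 538; w = 6; total draws C(12,3) = 220; favorable C(6,3) = 20; P = 1/11; answer 1/11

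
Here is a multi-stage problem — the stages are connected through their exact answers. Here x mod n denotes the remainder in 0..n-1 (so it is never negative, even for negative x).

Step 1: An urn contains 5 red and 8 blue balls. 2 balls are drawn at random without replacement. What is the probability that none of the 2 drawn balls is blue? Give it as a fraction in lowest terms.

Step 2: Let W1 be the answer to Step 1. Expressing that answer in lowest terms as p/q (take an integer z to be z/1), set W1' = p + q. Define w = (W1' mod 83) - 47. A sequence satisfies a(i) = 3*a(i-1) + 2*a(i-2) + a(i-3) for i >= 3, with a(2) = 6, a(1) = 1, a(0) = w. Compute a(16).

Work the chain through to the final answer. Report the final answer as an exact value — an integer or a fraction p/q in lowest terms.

Step 1: total draws C(13,2) = 78; favorable C(5,2) = 10; P = 5/39; answer 5/39
Step 2: W1 = 5/39; threaded value p + q = 44; w = -3; a(3) = 3*(6) + 2*(1) + 1*(-3) = 17; iterating: a(3)=17, a(4)=64, a(5)=232, a(6)=841, a(7)=3051, a(8)=11067, a(9)=40144, a(10)=145617, a(11)=528206, a(12)=1915996, a(13)=6950017, a(14)=25210249, a(15)=91446777, a(16)=331710846; answer 331710846

331710846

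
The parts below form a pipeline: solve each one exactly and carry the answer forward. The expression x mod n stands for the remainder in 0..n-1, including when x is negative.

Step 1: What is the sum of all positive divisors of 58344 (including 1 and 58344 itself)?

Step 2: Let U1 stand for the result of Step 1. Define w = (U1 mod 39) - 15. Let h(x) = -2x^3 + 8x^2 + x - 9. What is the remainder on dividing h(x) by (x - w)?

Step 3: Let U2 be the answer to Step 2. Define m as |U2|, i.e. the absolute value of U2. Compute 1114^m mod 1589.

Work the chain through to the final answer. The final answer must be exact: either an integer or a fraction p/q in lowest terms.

1156

Step 1: 58344 = 2^3 * 3 * 11 * 13 * 17; sigma = (1 + 2 + 4 + 8) * (1 + 3) * (1 + 11) * (1 + 13) * (1 + 17) = 15 * 4 * 12 * 14 * 18 = 181440; answer 181440
Step 2: U1 = 181440; w = -3; remainder = value at the root: -2*(-3)^3 + 8*(-3)^2 + 1*(-3)^1 - 9 = (54) + (72) + (-3) + (-9) = 114; answer 114
Step 3: U2 = 114; m = 114; squarings mod 1589: 1114^1=1114, 1114^2=1576, 1114^4=169, 1114^8=1548, 1114^16=92, 1114^32=519, 1114^64=820; 1114^114 = 1114^2 * 1114^16 * 1114^32 * 1114^64 = 1156 (mod 1589); answer 1156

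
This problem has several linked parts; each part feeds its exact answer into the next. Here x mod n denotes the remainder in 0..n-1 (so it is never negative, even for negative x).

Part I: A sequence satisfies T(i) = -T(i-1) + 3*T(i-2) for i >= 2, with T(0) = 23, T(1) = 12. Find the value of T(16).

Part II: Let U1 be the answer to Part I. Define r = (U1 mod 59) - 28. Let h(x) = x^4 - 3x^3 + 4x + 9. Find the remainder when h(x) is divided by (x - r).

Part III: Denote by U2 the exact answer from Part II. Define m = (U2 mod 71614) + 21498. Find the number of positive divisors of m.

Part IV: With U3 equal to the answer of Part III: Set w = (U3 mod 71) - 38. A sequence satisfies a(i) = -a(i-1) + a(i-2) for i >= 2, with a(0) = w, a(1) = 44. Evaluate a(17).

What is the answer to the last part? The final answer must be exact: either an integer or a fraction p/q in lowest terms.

Part I: T(2) = -1*(12) + 3*(23) = 57; iterating: T(2)=57, T(3)=-21, T(4)=192, T(5)=-255, T(6)=831, T(7)=-1596, T(8)=4089, T(9)=-8877, T(10)=21144, T(11)=-47775, T(12)=111207, T(13)=-254532, T(14)=588153, T(15)=-1351749, T(16)=3116208; answer 3116208
Part II: U1 = 3116208; r = -23; remainder = value at the root: 1*(-23)^4 - 3*(-23)^3 + 4*(-23)^1 + 9 = (279841) + (36501) + (-92) + (9) = 316259; answer 316259
Part III: U2 = 316259; m = 51301; 51301 = 29^2 * 61; number of divisors = (2+1) * (1+1) = 6; answer 6
Part IV: U3 = 6; w = -32; a(2) = -1*(44) + 1*(-32) = -76; iterating: a(2)=-76, a(3)=120, a(4)=-196, a(5)=316, a(6)=-512, a(7)=828, a(8)=-1340, a(9)=2168, a(10)=-3508, a(11)=5676, a(12)=-9184, a(13)=14860, a(14)=-24044, a(15)=38904, a(16)=-62948, a(17)=101852; answer 101852

101852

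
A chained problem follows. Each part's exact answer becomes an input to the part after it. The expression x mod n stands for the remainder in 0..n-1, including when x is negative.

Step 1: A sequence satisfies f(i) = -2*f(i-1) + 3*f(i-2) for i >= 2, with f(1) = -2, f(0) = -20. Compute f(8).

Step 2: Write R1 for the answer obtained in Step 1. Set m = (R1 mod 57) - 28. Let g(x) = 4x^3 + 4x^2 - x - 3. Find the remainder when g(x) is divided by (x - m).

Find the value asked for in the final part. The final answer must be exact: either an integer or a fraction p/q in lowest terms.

Step 1: f(2) = -2*(-2) + 3*(-20) = -56; iterating: f(2)=-56, f(3)=106, f(4)=-380, f(5)=1078, f(6)=-3296, f(7)=9826, f(8)=-29540; answer -29540
Step 2: R1 = -29540; m = 15; remainder = value at the root: 4*(15)^3 + 4*(15)^2 - 1*(15)^1 - 3 = (13500) + (900) + (-15) + (-3) = 14382; answer 14382

14382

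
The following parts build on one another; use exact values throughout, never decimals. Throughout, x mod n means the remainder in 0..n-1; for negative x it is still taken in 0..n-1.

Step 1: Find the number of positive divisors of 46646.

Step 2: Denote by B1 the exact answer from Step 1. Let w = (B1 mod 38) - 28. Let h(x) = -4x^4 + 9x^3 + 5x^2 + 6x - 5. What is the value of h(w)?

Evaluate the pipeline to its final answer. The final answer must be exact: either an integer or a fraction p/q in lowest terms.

-710125

Step 1: 46646 = 2 * 83 * 281; number of divisors = (1+1) * (1+1) * (1+1) = 8; answer 8
Step 2: B1 = 8; w = -20; -4*(-20)^4 + 9*(-20)^3 + 5*(-20)^2 + 6*(-20)^1 - 5 = (-640000) + (-72000) + (2000) + (-120) + (-5) = -710125; answer -710125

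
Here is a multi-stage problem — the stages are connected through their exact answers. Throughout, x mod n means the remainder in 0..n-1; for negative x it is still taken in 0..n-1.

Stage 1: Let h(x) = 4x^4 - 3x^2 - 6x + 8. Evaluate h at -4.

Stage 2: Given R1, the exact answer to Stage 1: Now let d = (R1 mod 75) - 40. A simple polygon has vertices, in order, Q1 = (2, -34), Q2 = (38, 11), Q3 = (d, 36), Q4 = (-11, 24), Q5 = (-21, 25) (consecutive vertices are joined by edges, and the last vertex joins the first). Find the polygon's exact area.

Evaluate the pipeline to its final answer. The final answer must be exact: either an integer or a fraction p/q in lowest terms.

Stage 1: 4*(-4)^4 - 3*(-4)^2 - 6*(-4)^1 + 8 = (1024) + (-48) + (24) + (8) = 1008; answer 1008
Stage 2: R1 = 1008; d = -7; cross terms: (2*11 - 38*-34)=1314, (38*36 - -7*11)=1445, (-7*24 - -11*36)=228, (-11*25 - -21*24)=229, (-21*-34 - 2*25)=664; twice the area = |3880| = 3880; area = 1940; answer 1940

1940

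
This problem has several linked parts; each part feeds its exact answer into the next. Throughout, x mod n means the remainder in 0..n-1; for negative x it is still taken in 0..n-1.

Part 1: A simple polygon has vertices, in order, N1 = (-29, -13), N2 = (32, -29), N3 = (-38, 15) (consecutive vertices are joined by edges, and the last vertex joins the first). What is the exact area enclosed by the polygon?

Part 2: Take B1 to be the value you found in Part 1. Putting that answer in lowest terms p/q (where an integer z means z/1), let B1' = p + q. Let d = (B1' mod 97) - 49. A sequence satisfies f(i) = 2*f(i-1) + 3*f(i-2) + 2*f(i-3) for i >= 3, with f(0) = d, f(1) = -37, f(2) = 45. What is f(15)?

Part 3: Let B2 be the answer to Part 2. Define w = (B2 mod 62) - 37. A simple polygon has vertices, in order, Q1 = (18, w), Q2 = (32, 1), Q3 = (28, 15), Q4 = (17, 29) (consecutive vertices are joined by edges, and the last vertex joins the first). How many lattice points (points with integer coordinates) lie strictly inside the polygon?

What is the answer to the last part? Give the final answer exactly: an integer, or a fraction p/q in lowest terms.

71

Part 1: cross terms: (-29*-29 - 32*-13)=1257, (32*15 - -38*-29)=-622, (-38*-13 - -29*15)=929; twice the area = |1564| = 1564; area = 782; answer 782
Part 2: B1 = 782; threaded value p + q = 783; d = -42; f(3) = 2*(45) + 3*(-37) + 2*(-42) = -105; iterating: f(3)=-105, f(4)=-149, f(5)=-523, f(6)=-1703, f(7)=-5273, f(8)=-16701, f(9)=-52627, f(10)=-165903, f(11)=-523089, f(12)=-1649141, f(13)=-5199355, f(14)=-16392311, f(15)=-51680969; answer -51680969
Part 3: B2 = -51680969; w = 24; cross terms: (18*1 - 32*24)=-750, (32*15 - 28*1)=452, (28*29 - 17*15)=557, (17*24 - 18*29)=-114; twice the area = |145| = 145; area = 145/2; boundary points = 1 + 2 + 1 + 1 = 5; strictly interior points = area - boundary/2 + 1 = 71; answer 71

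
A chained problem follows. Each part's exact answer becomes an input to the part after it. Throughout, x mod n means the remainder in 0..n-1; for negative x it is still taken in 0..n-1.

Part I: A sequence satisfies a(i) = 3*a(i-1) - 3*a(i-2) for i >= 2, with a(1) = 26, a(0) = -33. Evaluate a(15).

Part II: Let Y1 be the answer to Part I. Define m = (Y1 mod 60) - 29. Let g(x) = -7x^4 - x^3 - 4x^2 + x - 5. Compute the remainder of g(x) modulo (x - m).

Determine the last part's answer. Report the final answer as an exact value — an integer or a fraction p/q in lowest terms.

Part I: a(2) = 3*(26) - 3*(-33) = 177; iterating: a(2)=177, a(3)=453, a(4)=828, a(5)=1125, a(6)=891, a(7)=-702, a(8)=-4779, a(9)=-12231, a(10)=-22356, a(11)=-30375, a(12)=-24057, a(13)=18954, a(14)=129033, a(15)=330237; answer 330237
Part II: Y1 = 330237; m = 28; remainder = value at the root: -7*(28)^4 - 1*(28)^3 - 4*(28)^2 + 1*(28)^1 - 5 = (-4302592) + (-21952) + (-3136) + (28) + (-5) = -4327657; answer -4327657

-4327657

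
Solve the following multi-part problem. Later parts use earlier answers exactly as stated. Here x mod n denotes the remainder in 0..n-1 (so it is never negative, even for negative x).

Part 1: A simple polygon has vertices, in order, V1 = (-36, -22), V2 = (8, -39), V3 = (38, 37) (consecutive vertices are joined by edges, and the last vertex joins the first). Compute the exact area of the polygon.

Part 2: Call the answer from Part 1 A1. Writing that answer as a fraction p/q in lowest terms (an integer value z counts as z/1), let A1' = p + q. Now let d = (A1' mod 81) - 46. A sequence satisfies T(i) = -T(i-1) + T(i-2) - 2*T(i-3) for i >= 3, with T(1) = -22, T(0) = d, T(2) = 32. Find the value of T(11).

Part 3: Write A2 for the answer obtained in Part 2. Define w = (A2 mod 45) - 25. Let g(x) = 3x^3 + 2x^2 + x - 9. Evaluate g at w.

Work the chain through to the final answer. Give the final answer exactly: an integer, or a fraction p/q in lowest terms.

Part 1: cross terms: (-36*-39 - 8*-22)=1580, (8*37 - 38*-39)=1778, (38*-22 - -36*37)=496; twice the area = |3854| = 3854; area = 1927; answer 1927
Part 2: A1 = 1927; threaded value p + q = 1928; d = 19; T(3) = -1*(32) + 1*(-22) - 2*(19) = -92; iterating: T(3)=-92, T(4)=168, T(5)=-324, T(6)=676, T(7)=-1336, T(8)=2660, T(9)=-5348, T(10)=10680, T(11)=-21348; answer -21348
Part 3: A2 = -21348; w = 2; 3*(2)^3 + 2*(2)^2 + 1*(2)^1 - 9 = (24) + (8) + (2) + (-9) = 25; answer 25

25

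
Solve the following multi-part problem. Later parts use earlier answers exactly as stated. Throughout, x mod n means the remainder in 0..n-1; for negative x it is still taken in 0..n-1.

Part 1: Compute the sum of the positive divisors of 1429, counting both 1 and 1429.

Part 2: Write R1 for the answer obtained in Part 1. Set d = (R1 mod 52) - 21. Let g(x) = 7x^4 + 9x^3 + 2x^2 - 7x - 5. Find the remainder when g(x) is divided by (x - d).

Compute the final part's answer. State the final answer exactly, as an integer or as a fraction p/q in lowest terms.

5510

Part 1: 1429 is prime, so its only divisors are 1 and 1429; sigma = 1 + 1429 = 1430; answer 1430
Part 2: R1 = 1430; d = 5; remainder = value at the root: 7*(5)^4 + 9*(5)^3 + 2*(5)^2 - 7*(5)^1 - 5 = (4375) + (1125) + (50) + (-35) + (-5) = 5510; answer 5510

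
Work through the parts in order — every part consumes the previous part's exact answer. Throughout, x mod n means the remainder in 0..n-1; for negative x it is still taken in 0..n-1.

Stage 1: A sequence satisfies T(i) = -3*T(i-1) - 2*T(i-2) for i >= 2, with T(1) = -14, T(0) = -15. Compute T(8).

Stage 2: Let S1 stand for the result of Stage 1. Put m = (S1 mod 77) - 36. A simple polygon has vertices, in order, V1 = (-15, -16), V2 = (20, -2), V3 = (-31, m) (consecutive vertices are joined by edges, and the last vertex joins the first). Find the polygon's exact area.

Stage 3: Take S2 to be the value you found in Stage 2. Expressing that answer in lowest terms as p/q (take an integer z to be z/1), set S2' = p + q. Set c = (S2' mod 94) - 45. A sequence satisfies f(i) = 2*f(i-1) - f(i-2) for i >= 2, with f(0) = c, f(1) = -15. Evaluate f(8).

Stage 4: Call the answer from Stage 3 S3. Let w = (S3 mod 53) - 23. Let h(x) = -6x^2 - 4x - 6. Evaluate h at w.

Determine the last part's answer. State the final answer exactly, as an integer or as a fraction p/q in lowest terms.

-1238

Stage 1: T(2) = -3*(-14) - 2*(-15) = 72; iterating: T(2)=72, T(3)=-188, T(4)=420, T(5)=-884, T(6)=1812, T(7)=-3668, T(8)=7380; answer 7380
Stage 2: S1 = 7380; m = 29; cross terms: (-15*-2 - 20*-16)=350, (20*29 - -31*-2)=518, (-31*-16 - -15*29)=931; twice the area = |1799| = 1799; area = 1799/2; answer 1799/2
Stage 3: S2 = 1799/2; threaded value p + q = 1801; c = -30; f(2) = 2*(-15) - 1*(-30) = 0; iterating: f(2)=0, f(3)=15, f(4)=30, f(5)=45, f(6)=60, f(7)=75, f(8)=90; answer 90
Stage 4: S3 = 90; w = 14; -6*(14)^2 - 4*(14)^1 - 6 = (-1176) + (-56) + (-6) = -1238; answer -1238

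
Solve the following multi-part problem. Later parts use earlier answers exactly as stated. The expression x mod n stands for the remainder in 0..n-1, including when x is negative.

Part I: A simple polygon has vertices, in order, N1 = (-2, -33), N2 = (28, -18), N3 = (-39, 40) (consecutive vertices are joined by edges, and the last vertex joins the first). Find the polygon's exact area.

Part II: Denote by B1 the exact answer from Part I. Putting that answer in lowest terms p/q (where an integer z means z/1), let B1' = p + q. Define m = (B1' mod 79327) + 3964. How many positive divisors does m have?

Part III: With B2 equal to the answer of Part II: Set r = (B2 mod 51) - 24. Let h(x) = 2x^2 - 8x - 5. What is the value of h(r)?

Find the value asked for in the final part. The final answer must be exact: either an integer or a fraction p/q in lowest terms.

955

Part I: cross terms: (-2*-18 - 28*-33)=960, (28*40 - -39*-18)=418, (-39*-33 - -2*40)=1367; twice the area = |2745| = 2745; area = 2745/2; answer 2745/2
Part II: B1 = 2745/2; threaded value p + q = 2747; m = 6711; 6711 = 3 * 2237; number of divisors = (1+1) * (1+1) = 4; answer 4
Part III: B2 = 4; r = -20; 2*(-20)^2 - 8*(-20)^1 - 5 = (800) + (160) + (-5) = 955; answer 955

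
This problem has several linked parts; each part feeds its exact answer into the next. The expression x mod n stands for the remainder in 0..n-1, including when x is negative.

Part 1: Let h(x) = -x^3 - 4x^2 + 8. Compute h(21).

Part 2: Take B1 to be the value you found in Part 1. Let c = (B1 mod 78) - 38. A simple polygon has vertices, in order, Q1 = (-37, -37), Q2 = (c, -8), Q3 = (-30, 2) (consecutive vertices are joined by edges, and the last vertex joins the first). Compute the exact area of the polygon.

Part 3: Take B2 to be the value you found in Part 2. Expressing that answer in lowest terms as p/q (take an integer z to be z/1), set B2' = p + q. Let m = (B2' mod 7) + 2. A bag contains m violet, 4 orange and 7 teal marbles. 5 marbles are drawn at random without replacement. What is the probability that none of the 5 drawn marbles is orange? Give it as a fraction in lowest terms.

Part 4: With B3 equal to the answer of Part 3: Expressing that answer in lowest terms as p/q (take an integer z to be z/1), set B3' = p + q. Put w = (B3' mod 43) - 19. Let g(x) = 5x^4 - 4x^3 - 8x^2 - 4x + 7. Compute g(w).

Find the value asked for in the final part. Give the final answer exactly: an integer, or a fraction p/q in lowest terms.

Part 1: -1*(21)^3 - 4*(21)^2 + 8 = (-9261) + (-1764) + (8) = -11017; answer -11017
Part 2: B1 = -11017; c = 21; cross terms: (-37*-8 - 21*-37)=1073, (21*2 - -30*-8)=-198, (-30*-37 - -37*2)=1184; twice the area = |2059| = 2059; area = 2059/2; answer 2059/2
Part 3: B2 = 2059/2; threaded value p + q = 2061; m = 5; total draws C(16,5) = 4368; favorable C(12,5) = 792; P = 33/182; answer 33/182
Part 4: B3 = 33/182; threaded value p + q = 215; w = -19; 5*(-19)^4 - 4*(-19)^3 - 8*(-19)^2 - 4*(-19)^1 + 7 = (651605) + (27436) + (-2888) + (76) + (7) = 676236; answer 676236

676236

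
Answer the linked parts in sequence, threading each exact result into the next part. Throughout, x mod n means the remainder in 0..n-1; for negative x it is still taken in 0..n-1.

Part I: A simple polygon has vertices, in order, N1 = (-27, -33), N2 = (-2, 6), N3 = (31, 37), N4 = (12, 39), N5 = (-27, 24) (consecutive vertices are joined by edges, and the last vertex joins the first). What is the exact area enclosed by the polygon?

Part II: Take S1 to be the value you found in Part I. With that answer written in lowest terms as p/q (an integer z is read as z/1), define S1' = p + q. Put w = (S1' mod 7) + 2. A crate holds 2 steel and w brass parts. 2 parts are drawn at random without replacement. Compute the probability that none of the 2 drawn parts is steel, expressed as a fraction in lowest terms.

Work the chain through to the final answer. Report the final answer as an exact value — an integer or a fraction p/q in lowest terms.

Part I: cross terms: (-27*6 - -2*-33)=-228, (-2*37 - 31*6)=-260, (31*39 - 12*37)=765, (12*24 - -27*39)=1341, (-27*-33 - -27*24)=1539; twice the area = |3157| = 3157; area = 3157/2; answer 3157/2
Part II: S1 = 3157/2; threaded value p + q = 3159; w = 4; total draws C(6,2) = 15; favorable C(4,2) = 6; P = 2/5; answer 2/5

2/5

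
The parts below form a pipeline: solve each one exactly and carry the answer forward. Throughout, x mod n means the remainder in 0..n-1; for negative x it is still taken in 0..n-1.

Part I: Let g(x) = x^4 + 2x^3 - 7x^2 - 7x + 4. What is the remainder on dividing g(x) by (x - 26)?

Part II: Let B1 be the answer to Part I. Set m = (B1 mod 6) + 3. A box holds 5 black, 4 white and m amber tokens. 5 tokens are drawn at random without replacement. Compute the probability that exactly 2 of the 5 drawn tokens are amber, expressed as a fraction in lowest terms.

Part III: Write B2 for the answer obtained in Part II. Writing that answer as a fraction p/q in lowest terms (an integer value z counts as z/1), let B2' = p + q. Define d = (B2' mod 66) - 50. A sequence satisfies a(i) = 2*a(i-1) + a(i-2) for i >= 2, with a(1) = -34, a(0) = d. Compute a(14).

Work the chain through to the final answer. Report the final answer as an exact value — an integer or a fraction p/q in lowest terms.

Part I: remainder = value at the root: 1*(26)^4 + 2*(26)^3 - 7*(26)^2 - 7*(26)^1 + 4 = (456976) + (35152) + (-4732) + (-182) + (4) = 487218; answer 487218
Part II: B1 = 487218; m = 3; total draws C(12,5) = 792; favorable C(3,2)*C(9,3) = 252; P = 7/22; answer 7/22
Part III: B2 = 7/22; threaded value p + q = 29; d = -21; a(2) = 2*(-34) + 1*(-21) = -89; iterating: a(2)=-89, a(3)=-212, a(4)=-513, a(5)=-1238, a(6)=-2989, a(7)=-7216, a(8)=-17421, a(9)=-42058, a(10)=-101537, a(11)=-245132, a(12)=-591801, a(13)=-1428734, a(14)=-3449269; answer -3449269

-3449269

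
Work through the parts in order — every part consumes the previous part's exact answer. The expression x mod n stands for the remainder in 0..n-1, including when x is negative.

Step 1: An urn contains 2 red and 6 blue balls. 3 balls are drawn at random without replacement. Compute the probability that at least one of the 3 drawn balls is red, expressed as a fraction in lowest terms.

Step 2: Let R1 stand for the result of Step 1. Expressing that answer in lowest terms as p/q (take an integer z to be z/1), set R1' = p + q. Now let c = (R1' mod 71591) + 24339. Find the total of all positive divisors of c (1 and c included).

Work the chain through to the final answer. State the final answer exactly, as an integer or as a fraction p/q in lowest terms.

39396

Step 1: total draws C(8,3) = 56; complement C(6,3) = 20; favorable 56 - 20 = 36; P = 9/14; answer 9/14
Step 2: R1 = 9/14; threaded value p + q = 23; c = 24362; 24362 = 2 * 13 * 937; sigma = (1 + 2) * (1 + 13) * (1 + 937) = 3 * 14 * 938 = 39396; answer 39396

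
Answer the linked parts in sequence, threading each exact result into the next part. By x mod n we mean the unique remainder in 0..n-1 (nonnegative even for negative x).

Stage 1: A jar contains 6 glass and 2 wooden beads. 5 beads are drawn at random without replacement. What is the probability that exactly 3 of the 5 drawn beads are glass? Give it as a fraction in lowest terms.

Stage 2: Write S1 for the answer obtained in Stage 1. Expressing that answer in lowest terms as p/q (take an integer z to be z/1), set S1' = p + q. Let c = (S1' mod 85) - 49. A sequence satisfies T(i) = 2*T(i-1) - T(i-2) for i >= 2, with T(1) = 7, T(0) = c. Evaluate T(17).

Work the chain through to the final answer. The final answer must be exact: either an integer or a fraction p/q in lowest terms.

Stage 1: total draws C(8,5) = 56; favorable C(6,3)*C(2,2) = 20; P = 5/14; answer 5/14
Stage 2: S1 = 5/14; threaded value p + q = 19; c = -30; T(2) = 2*(7) - 1*(-30) = 44; iterating: T(2)=44, T(3)=81, T(4)=118, T(5)=155, T(6)=192, T(7)=229, T(8)=266, T(9)=303, T(10)=340, T(11)=377, T(12)=414, T(13)=451, T(14)=488, T(15)=525, T(16)=562, T(17)=599; answer 599

599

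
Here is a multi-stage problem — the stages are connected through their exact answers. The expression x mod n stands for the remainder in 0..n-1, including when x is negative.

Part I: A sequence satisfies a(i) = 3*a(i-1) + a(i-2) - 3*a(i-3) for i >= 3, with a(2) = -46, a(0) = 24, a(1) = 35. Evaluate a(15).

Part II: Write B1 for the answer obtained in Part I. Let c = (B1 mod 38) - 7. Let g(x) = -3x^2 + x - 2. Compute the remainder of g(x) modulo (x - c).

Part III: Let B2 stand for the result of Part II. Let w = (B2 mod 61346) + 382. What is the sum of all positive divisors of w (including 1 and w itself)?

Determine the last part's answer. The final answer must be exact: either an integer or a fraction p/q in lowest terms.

114452

Part I: a(3) = 3*(-46) + 1*(35) - 3*(24) = -175; iterating: a(3)=-175, a(4)=-676, a(5)=-2065, a(6)=-6346, a(7)=-19075, a(8)=-57376, a(9)=-172165, a(10)=-516646, a(11)=-1549975, a(12)=-4650076, a(13)=-13950265, a(14)=-41850946, a(15)=-125552875; answer -125552875
Part II: B1 = -125552875; c = 30; remainder = value at the root: -3*(30)^2 + 1*(30)^1 - 2 = (-2700) + (30) + (-2) = -2672; answer -2672
Part III: B2 = -2672; w = 59056; 59056 = 2^4 * 3691; sigma = (1 + 2 + 4 + 8 + 16) * (1 + 3691) = 31 * 3692 = 114452; answer 114452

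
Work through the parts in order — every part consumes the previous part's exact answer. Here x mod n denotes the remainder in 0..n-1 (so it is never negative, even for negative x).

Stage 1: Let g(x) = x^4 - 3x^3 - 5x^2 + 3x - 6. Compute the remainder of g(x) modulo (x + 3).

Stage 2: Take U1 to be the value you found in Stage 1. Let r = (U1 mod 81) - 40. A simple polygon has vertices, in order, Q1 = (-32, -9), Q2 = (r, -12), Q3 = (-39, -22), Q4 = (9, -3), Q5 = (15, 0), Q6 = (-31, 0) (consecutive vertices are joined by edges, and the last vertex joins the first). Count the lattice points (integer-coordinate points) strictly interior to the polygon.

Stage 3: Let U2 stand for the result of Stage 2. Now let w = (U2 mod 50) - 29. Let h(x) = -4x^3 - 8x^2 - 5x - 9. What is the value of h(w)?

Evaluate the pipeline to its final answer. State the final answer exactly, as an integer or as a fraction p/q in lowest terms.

1567

Stage 1: remainder = value at the root: 1*(-3)^4 - 3*(-3)^3 - 5*(-3)^2 + 3*(-3)^1 - 6 = (81) + (81) + (-45) + (-9) + (-6) = 102; answer 102
Stage 2: U1 = 102; r = -19; cross terms: (-32*-12 - -19*-9)=213, (-19*-22 - -39*-12)=-50, (-39*-3 - 9*-22)=315, (9*0 - 15*-3)=45, (15*0 - -31*0)=0, (-31*-9 - -32*0)=279; twice the area = |802| = 802; area = 401; boundary points = 1 + 10 + 1 + 3 + 46 + 1 = 62; strictly interior points = area - boundary/2 + 1 = 371; answer 371
Stage 3: U2 = 371; w = -8; -4*(-8)^3 - 8*(-8)^2 - 5*(-8)^1 - 9 = (2048) + (-512) + (40) + (-9) = 1567; answer 1567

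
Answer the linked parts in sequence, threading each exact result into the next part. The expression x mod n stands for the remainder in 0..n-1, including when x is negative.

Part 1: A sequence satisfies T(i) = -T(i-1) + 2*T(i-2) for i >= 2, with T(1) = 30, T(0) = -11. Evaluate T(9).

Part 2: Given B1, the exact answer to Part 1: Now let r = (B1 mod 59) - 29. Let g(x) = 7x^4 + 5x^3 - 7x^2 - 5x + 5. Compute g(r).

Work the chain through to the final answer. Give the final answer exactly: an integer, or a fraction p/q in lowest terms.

48965

Part 1: T(2) = -1*(30) + 2*(-11) = -52; iterating: T(2)=-52, T(3)=112, T(4)=-216, T(5)=440, T(6)=-872, T(7)=1752, T(8)=-3496, T(9)=7000; answer 7000
Part 2: B1 = 7000; r = 9; 7*(9)^4 + 5*(9)^3 - 7*(9)^2 - 5*(9)^1 + 5 = (45927) + (3645) + (-567) + (-45) + (5) = 48965; answer 48965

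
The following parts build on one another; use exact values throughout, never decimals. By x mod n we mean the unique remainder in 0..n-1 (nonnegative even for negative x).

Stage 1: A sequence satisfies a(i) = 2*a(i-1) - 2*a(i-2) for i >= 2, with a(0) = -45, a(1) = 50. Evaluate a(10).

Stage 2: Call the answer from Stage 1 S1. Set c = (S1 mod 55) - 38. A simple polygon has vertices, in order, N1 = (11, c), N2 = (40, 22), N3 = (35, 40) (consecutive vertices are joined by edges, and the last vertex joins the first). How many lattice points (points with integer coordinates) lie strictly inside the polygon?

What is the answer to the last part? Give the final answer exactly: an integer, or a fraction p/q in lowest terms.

372

Stage 1: a(2) = 2*(50) - 2*(-45) = 190; iterating: a(2)=190, a(3)=280, a(4)=180, a(5)=-200, a(6)=-760, a(7)=-1120, a(8)=-720, a(9)=800, a(10)=3040; answer 3040
Stage 2: S1 = 3040; c = -23; cross terms: (11*22 - 40*-23)=1162, (40*40 - 35*22)=830, (35*-23 - 11*40)=-1245; twice the area = |747| = 747; area = 747/2; boundary points = 1 + 1 + 3 = 5; strictly interior points = area - boundary/2 + 1 = 372; answer 372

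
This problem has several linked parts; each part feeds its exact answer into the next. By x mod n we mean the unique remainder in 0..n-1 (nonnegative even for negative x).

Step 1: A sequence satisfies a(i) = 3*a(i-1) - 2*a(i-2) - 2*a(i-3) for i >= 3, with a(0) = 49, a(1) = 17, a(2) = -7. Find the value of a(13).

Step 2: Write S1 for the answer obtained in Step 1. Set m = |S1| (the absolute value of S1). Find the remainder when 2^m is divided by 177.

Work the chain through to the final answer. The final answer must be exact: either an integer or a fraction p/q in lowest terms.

Step 1: a(3) = 3*(-7) - 2*(17) - 2*(49) = -153; iterating: a(3)=-153, a(4)=-479, a(5)=-1117, a(6)=-2087, a(7)=-3069, a(8)=-2799, a(9)=1915, a(10)=17481, a(11)=54211, a(12)=123841, a(13)=228139; answer 228139
Step 2: S1 = 228139; m = 228139; squarings mod 177: 2^1=2, 2^2=4, 2^4=16, 2^8=79, 2^16=46, 2^32=169, 2^64=64, 2^128=25, 2^256=94, 2^512=163, 2^1024=19, 2^2048=7, 2^4096=49, 2^8192=100, 2^16384=88, 2^32768=133, 2^65536=166, 2^131072=121; 2^228139 = 2^1 * 2^2 * 2^8 * 2^32 * 2^256 * 2^512 * 2^2048 * 2^4096 * 2^8192 * 2^16384 * 2^65536 * 2^131072 = 11 (mod 177); answer 11

11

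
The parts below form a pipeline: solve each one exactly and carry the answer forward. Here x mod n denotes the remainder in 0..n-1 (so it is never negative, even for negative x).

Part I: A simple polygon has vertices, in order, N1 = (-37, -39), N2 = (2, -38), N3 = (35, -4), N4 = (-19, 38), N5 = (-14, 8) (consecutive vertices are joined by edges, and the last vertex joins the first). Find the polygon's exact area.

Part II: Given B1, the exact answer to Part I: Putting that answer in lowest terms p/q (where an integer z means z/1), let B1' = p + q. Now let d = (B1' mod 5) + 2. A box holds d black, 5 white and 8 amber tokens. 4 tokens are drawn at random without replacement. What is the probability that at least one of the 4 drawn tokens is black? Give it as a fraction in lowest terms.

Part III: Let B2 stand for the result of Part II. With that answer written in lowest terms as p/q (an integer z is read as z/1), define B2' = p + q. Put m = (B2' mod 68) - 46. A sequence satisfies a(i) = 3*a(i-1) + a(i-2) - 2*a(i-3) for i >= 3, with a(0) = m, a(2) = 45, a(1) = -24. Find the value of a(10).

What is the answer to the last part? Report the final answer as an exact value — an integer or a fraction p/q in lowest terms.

Part I: cross terms: (-37*-38 - 2*-39)=1484, (2*-4 - 35*-38)=1322, (35*38 - -19*-4)=1254, (-19*8 - -14*38)=380, (-14*-39 - -37*8)=842; twice the area = |5282| = 5282; area = 2641; answer 2641
Part II: B1 = 2641; threaded value p + q = 2642; d = 4; total draws C(17,4) = 2380; complement C(13,4) = 715; favorable 2380 - 715 = 1665; P = 333/476; answer 333/476
Part III: B2 = 333/476; threaded value p + q = 809; m = 15; a(3) = 3*(45) + 1*(-24) - 2*(15) = 81; iterating: a(3)=81, a(4)=336, a(5)=999, a(6)=3171, a(7)=9840, a(8)=30693, a(9)=95577, a(10)=297744; answer 297744

297744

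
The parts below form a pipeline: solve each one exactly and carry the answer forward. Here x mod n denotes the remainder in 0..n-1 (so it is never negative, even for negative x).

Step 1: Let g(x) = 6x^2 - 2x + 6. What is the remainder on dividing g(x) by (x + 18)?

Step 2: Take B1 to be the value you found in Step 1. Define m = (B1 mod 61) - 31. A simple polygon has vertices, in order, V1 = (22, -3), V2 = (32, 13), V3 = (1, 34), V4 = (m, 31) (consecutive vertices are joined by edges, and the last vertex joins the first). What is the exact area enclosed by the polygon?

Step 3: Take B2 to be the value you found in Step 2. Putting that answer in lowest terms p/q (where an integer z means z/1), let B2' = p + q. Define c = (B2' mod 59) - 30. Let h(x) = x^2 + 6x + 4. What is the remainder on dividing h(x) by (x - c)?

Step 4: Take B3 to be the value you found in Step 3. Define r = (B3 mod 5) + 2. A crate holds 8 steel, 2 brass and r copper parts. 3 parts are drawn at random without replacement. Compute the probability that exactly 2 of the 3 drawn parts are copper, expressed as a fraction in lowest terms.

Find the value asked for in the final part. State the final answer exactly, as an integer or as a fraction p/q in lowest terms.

15/143

Step 1: remainder = value at the root: 6*(-18)^2 - 2*(-18)^1 + 6 = (1944) + (36) + (6) = 1986; answer 1986
Step 2: B1 = 1986; m = 3; cross terms: (22*13 - 32*-3)=382, (32*34 - 1*13)=1075, (1*31 - 3*34)=-71, (3*-3 - 22*31)=-691; twice the area = |695| = 695; area = 695/2; answer 695/2
Step 3: B2 = 695/2; threaded value p + q = 697; c = 18; remainder = value at the root: 1*(18)^2 + 6*(18)^1 + 4 = (324) + (108) + (4) = 436; answer 436
Step 4: B3 = 436; r = 3; total draws C(13,3) = 286; favorable C(3,2)*C(10,1) = 30; P = 15/143; answer 15/143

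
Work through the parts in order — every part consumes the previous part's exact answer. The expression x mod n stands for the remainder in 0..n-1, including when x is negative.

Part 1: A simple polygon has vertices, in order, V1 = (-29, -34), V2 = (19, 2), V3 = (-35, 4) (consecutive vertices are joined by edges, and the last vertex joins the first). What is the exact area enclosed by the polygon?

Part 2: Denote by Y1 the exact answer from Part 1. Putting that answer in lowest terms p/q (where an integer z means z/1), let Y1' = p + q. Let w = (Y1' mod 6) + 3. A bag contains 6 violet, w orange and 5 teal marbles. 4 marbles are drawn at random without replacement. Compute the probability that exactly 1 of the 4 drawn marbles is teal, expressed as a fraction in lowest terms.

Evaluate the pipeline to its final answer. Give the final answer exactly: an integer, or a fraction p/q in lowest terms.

40/91

Part 1: cross terms: (-29*2 - 19*-34)=588, (19*4 - -35*2)=146, (-35*-34 - -29*4)=1306; twice the area = |2040| = 2040; area = 1020; answer 1020
Part 2: Y1 = 1020; threaded value p + q = 1021; w = 4; total draws C(15,4) = 1365; favorable C(5,1)*C(10,3) = 600; P = 40/91; answer 40/91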